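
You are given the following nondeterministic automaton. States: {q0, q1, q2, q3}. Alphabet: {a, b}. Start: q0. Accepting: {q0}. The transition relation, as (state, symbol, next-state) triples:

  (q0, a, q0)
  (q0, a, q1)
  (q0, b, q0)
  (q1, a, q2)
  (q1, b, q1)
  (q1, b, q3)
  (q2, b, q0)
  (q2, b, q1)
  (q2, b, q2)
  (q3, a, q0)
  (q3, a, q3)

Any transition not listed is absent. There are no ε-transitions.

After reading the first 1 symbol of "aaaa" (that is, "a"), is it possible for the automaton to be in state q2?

Start in {q0}.
Read 'a': {q0} → {q0, q1}.
State q2 is not in {q0, q1}.

No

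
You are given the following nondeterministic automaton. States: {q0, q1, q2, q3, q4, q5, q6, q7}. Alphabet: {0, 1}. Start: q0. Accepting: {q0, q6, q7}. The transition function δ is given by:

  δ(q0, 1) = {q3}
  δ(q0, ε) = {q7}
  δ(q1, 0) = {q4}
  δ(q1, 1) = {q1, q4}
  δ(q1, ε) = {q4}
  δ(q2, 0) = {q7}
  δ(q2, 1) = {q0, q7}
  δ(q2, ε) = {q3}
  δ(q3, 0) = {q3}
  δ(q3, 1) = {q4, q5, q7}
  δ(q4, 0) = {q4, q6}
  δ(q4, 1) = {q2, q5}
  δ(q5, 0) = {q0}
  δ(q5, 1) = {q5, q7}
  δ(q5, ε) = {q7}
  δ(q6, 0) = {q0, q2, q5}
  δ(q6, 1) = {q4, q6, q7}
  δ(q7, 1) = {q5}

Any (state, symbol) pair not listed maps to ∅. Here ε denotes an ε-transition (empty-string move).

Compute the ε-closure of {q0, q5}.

Begin with {q0, q5}.
ε-move q0 → q7; add q7.

{q0, q5, q7}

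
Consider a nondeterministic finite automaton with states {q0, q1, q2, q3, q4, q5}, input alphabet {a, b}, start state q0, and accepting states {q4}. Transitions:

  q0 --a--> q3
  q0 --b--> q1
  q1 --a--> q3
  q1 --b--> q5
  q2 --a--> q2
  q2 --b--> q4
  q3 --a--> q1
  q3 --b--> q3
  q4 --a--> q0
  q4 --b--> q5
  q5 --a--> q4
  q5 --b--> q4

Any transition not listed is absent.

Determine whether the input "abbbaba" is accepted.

Yes

Start in {q0}.
Read 'a': {q0} → {q3}.
Read 'b': {q3} → {q3}.
Read 'b': {q3} → {q3}.
Read 'b': {q3} → {q3}.
Read 'a': {q3} → {q1}.
Read 'b': {q1} → {q5}.
Read 'a': {q5} → {q4}.
The final set {q4} contains the accepting state q4.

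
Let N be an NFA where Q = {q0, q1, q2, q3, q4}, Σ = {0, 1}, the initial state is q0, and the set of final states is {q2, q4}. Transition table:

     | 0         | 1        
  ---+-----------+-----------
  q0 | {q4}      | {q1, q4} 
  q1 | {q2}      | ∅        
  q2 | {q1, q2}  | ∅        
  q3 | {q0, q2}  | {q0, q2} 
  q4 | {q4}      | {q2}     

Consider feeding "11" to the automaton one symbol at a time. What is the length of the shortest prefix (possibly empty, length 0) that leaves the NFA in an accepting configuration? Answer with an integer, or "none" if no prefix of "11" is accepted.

Start in {q0}.
Read '1': q0→{q1, q4}; now {q1, q4}.
None of the earlier sets intersect F, but {q1, q4} does.

1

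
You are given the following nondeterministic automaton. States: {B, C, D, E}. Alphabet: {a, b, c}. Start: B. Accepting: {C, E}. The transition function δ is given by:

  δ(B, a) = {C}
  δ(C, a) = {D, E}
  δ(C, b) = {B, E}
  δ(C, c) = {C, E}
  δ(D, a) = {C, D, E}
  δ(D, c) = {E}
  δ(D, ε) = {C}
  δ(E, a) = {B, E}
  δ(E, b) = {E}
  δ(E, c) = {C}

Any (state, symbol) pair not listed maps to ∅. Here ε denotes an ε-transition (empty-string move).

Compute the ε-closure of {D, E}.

{C, D, E}

Begin with {D, E}.
ε-move D → C; add C.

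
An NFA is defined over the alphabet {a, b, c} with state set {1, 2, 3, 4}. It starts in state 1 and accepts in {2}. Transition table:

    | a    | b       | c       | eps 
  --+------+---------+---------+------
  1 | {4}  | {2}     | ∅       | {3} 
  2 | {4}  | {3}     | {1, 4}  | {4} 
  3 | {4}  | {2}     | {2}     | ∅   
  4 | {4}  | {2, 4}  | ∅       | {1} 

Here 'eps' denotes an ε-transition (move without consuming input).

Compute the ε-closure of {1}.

Begin with {1}.
ε-move 1 → 3; add 3.

{1, 3}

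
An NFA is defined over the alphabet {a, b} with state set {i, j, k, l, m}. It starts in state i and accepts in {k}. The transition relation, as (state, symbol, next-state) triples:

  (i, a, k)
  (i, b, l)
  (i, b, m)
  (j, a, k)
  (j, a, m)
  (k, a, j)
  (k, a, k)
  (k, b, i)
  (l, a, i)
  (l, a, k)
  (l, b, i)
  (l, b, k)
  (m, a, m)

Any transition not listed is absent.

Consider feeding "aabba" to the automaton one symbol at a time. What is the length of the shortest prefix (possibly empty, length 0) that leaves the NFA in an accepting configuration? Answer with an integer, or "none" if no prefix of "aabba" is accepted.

1

Start in {i}.
Read 'a': {i} → {k}.
None of the earlier sets intersect F, but {k} does.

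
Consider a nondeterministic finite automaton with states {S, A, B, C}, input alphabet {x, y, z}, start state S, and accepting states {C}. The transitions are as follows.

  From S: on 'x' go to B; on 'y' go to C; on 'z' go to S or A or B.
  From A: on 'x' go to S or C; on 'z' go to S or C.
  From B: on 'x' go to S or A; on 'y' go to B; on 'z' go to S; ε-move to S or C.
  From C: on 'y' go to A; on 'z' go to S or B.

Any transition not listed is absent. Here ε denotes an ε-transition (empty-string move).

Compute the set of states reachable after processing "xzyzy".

Start in {S}.
Read 'x': {S} → {S, B, C}.
Read 'z': {S, B, C} → {S, A, B, C}.
Read 'y': {S, A, B, C} → {S, A, B, C}.
Read 'z': {S, A, B, C} → {S, A, B, C}.
Read 'y': {S, A, B, C} → {S, A, B, C}.

{S, A, B, C}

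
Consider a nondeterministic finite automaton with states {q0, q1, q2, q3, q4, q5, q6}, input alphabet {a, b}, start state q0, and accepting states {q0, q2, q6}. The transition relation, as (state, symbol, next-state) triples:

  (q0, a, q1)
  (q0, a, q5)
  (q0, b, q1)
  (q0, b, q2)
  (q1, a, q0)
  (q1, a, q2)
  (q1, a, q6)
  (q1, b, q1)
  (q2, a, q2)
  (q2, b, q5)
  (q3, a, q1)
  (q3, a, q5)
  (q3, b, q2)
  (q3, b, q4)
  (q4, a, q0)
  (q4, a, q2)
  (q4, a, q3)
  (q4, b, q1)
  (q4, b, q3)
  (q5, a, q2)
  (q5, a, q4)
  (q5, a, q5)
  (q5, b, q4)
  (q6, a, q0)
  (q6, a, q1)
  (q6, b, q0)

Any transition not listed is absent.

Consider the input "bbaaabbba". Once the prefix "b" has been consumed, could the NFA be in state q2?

Yes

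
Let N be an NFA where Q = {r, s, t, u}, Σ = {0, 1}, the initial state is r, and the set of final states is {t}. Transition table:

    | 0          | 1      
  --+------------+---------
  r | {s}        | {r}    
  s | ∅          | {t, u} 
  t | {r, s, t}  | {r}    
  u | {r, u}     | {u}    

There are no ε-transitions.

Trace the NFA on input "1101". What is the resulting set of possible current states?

{t, u}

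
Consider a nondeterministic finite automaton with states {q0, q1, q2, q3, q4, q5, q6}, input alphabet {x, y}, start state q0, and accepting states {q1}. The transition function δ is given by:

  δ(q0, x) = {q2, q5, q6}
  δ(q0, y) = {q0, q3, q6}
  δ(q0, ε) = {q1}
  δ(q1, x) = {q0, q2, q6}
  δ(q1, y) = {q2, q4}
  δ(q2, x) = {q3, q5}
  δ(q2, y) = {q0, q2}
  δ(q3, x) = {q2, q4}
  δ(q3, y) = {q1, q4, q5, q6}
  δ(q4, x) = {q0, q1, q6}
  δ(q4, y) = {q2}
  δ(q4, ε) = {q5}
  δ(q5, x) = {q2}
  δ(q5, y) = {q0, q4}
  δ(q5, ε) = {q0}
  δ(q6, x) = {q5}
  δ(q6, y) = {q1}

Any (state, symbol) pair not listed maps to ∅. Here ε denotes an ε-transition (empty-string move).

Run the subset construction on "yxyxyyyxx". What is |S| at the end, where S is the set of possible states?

7

Start: ε-closure({q0}) = {q0, q1}.
Read 'y': {q0, q1} → {q0, q1, q2, q3, q4, q5, q6}.
Read 'x': {q0, q1, q2, q3, q4, q5, q6} → {q0, q1, q2, q3, q4, q5, q6}.
Read 'y': {q0, q1, q2, q3, q4, q5, q6} → {q0, q1, q2, q3, q4, q5, q6}.
Read 'x': {q0, q1, q2, q3, q4, q5, q6} → {q0, q1, q2, q3, q4, q5, q6}.
Read 'y': {q0, q1, q2, q3, q4, q5, q6} → {q0, q1, q2, q3, q4, q5, q6}.
Read 'y': {q0, q1, q2, q3, q4, q5, q6} → {q0, q1, q2, q3, q4, q5, q6}.
Read 'y': {q0, q1, q2, q3, q4, q5, q6} → {q0, q1, q2, q3, q4, q5, q6}.
Read 'x': {q0, q1, q2, q3, q4, q5, q6} → {q0, q1, q2, q3, q4, q5, q6}.
Read 'x': {q0, q1, q2, q3, q4, q5, q6} → {q0, q1, q2, q3, q4, q5, q6}.
That set has 7 states.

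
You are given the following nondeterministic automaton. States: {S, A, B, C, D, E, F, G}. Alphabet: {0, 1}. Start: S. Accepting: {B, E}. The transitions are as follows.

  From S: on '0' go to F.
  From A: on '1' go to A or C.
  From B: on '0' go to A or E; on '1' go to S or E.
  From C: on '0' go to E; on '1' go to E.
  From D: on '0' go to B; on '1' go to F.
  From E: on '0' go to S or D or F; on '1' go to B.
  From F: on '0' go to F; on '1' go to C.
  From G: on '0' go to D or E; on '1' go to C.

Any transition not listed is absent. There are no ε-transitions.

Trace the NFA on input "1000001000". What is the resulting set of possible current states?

∅

Start in {S}.
Read '1': S→∅; now ∅.
The set is empty and remains empty for the remaining 9 symbols.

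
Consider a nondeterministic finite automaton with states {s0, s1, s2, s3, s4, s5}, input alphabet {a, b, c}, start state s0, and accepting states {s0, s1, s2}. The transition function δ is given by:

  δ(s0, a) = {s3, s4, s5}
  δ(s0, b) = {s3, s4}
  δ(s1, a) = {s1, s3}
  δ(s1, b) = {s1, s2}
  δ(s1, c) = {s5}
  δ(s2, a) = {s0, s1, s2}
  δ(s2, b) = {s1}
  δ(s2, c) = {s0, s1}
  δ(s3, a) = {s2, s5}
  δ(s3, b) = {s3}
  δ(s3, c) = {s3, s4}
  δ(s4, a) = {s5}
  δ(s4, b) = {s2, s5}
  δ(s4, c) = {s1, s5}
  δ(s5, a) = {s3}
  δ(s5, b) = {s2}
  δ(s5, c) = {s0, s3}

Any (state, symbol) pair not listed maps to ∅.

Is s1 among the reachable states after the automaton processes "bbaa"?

Yes

Start in {s0}.
Read 'b': {s0} → {s3, s4}.
Read 'b': {s3, s4} → {s2, s3, s5}.
Read 'a': {s2, s3, s5} → {s0, s1, s2, s3, s5}.
Read 'a': {s0, s1, s2, s3, s5} → {s0, s1, s2, s3, s4, s5}.
State s1 is in {s0, s1, s2, s3, s4, s5}.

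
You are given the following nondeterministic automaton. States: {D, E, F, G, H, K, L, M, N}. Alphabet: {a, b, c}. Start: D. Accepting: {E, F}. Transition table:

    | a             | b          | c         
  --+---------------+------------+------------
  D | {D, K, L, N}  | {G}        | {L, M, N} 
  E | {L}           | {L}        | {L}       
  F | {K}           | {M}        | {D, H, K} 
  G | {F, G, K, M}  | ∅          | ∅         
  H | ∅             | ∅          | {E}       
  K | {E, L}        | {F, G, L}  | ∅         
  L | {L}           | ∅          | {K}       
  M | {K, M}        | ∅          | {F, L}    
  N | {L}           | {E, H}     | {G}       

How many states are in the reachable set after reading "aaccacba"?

5

Start in {D}.
Read 'a': {D} → {D, K, L, N}.
Read 'a': {D, K, L, N} → {D, E, K, L, N}.
Read 'c': {D, E, K, L, N} → {G, K, L, M, N}.
Read 'c': {G, K, L, M, N} → {F, G, K, L}.
Read 'a': {F, G, K, L} → {E, F, G, K, L, M}.
Read 'c': {E, F, G, K, L, M} → {D, F, H, K, L}.
Read 'b': {D, F, H, K, L} → {F, G, L, M}.
Read 'a': {F, G, L, M} → {F, G, K, L, M}.
That set has 5 states.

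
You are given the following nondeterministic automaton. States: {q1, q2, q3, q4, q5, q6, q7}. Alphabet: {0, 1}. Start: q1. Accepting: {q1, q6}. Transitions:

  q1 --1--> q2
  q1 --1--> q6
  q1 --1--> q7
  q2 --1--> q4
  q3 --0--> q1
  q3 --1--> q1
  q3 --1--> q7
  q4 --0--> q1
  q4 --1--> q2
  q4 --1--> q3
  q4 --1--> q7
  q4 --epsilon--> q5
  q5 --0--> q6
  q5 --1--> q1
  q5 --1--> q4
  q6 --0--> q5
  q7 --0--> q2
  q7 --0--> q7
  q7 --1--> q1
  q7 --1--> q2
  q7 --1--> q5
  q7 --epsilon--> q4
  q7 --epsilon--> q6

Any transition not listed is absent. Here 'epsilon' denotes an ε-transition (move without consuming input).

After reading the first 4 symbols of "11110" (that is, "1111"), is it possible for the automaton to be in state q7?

Yes

Start in {q1}.
Read '1': q1→{q2, q6, q7}; union {q2, q6, q7}; ε-closure = {q2, q4, q5, q6, q7}.
Read '1': q2→{q4}, q4→{q2, q3, q7}, q5→{q1, q4}, q6→∅, q7→{q1, q2, q5}; union {q1, q2, q3, q4, q5, q7}; ε-closure = {q1, q2, q3, q4, q5, q6, q7}.
Read '1': q1→{q2, q6, q7}, q2→{q4}, q3→{q1, q7}, q4→{q2, q3, q7}, q5→{q1, q4}, q6→∅, q7→{q1, q2, q5}; now {q1, q2, q3, q4, q5, q6, q7}.
Read '1': q1→{q2, q6, q7}, q2→{q4}, q3→{q1, q7}, q4→{q2, q3, q7}, q5→{q1, q4}, q6→∅, q7→{q1, q2, q5}; now {q1, q2, q3, q4, q5, q6, q7}.
State q7 is in {q1, q2, q3, q4, q5, q6, q7}.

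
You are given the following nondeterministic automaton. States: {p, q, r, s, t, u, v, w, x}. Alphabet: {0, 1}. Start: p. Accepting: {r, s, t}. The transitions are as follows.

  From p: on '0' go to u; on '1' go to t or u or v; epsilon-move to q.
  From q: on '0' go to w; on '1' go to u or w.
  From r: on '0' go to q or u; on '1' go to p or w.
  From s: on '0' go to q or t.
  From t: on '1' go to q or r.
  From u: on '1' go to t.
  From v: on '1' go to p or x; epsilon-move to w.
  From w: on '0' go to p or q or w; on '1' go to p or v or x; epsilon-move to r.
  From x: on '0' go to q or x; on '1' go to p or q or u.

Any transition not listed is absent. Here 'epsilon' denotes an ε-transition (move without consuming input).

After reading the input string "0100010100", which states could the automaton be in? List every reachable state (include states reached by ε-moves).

{p, q, r, u, w, x}

Start: ε-closure({p}) = {p, q}.
Read '0': p→{u}, q→{w}; union {u, w}; ε-closure = {r, u, w}.
Read '1': r→{p, w}, u→{t}, w→{p, v, x}; union {p, t, v, w, x}; ε-closure = {p, q, r, t, v, w, x}.
Read '0': p→{u}, q→{w}, r→{q, u}, t→∅, v→∅, w→{p, q, w}, x→{q, x}; union {p, q, u, w, x}; ε-closure = {p, q, r, u, w, x}.
Read '0': p→{u}, q→{w}, r→{q, u}, u→∅, w→{p, q, w}, x→{q, x}; union {p, q, u, w, x}; ε-closure = {p, q, r, u, w, x}.
Read '0': p→{u}, q→{w}, r→{q, u}, u→∅, w→{p, q, w}, x→{q, x}; union {p, q, u, w, x}; ε-closure = {p, q, r, u, w, x}.
Read '1': p→{t, u, v}, q→{u, w}, r→{p, w}, u→{t}, w→{p, v, x}, x→{p, q, u}; union {p, q, t, u, v, w, x}; ε-closure = {p, q, r, t, u, v, w, x}.
Read '0': p→{u}, q→{w}, r→{q, u}, t→∅, u→∅, v→∅, w→{p, q, w}, x→{q, x}; union {p, q, u, w, x}; ε-closure = {p, q, r, u, w, x}.
Read '1': p→{t, u, v}, q→{u, w}, r→{p, w}, u→{t}, w→{p, v, x}, x→{p, q, u}; union {p, q, t, u, v, w, x}; ε-closure = {p, q, r, t, u, v, w, x}.
Read '0': p→{u}, q→{w}, r→{q, u}, t→∅, u→∅, v→∅, w→{p, q, w}, x→{q, x}; union {p, q, u, w, x}; ε-closure = {p, q, r, u, w, x}.
Read '0': p→{u}, q→{w}, r→{q, u}, u→∅, w→{p, q, w}, x→{q, x}; union {p, q, u, w, x}; ε-closure = {p, q, r, u, w, x}.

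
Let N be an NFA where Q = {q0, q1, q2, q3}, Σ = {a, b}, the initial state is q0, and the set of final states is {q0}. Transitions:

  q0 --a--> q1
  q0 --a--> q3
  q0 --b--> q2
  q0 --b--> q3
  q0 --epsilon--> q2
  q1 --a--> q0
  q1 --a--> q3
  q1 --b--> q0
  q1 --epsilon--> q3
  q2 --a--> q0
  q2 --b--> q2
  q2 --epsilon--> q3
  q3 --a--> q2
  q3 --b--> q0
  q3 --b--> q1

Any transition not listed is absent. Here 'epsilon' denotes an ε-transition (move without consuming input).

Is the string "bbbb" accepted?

Yes

Start: ε-closure({q0}) = {q0, q2, q3}.
Read 'b': q0→{q2, q3}, q2→{q2}, q3→{q0, q1}; now {q0, q1, q2, q3}.
Read 'b': q0→{q2, q3}, q1→{q0}, q2→{q2}, q3→{q0, q1}; now {q0, q1, q2, q3}.
Read 'b': q0→{q2, q3}, q1→{q0}, q2→{q2}, q3→{q0, q1}; now {q0, q1, q2, q3}.
Read 'b': q0→{q2, q3}, q1→{q0}, q2→{q2}, q3→{q0, q1}; now {q0, q1, q2, q3}.
The final set {q0, q1, q2, q3} contains the accepting state q0.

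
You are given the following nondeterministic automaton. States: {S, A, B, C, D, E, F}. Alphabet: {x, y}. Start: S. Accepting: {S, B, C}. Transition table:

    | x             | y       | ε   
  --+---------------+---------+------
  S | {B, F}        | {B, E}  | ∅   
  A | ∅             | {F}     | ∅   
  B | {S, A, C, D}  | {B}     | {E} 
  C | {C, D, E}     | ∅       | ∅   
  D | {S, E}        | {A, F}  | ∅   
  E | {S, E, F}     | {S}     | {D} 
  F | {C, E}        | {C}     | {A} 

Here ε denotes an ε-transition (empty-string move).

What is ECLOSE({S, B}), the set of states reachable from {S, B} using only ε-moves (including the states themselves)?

{S, B, D, E}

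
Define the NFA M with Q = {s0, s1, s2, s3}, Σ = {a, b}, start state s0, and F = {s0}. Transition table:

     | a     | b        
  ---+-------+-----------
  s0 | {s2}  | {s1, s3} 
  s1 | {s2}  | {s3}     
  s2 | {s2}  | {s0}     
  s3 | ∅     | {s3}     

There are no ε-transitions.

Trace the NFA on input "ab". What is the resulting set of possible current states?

Start in {s0}.
Read 'a': s0→{s2}; now {s2}.
Read 'b': s2→{s0}; now {s0}.

{s0}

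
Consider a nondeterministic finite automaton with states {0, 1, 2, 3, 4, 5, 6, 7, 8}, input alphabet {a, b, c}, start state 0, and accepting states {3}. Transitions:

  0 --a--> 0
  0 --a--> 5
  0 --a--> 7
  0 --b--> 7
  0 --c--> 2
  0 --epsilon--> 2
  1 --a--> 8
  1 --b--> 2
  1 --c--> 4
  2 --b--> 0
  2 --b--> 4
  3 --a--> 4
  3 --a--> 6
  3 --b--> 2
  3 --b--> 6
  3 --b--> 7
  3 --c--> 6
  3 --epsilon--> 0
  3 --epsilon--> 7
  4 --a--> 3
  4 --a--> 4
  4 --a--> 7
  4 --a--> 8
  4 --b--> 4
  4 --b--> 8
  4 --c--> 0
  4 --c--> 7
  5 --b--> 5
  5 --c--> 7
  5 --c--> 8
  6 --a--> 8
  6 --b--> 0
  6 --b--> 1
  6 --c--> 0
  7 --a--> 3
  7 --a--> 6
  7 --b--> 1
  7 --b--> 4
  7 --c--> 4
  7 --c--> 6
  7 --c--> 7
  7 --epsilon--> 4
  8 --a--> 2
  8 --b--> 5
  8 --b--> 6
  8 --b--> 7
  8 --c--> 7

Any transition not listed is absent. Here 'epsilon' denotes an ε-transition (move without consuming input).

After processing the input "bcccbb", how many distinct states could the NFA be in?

8

Start: ε-closure({0}) = {0, 2}.
Read 'b': {0, 2} → {0, 2, 4, 7}.
Read 'c': {0, 2, 4, 7} → {0, 2, 4, 6, 7}.
Read 'c': {0, 2, 4, 6, 7} → {0, 2, 4, 6, 7}.
Read 'c': {0, 2, 4, 6, 7} → {0, 2, 4, 6, 7}.
Read 'b': {0, 2, 4, 6, 7} → {0, 1, 2, 4, 7, 8}.
Read 'b': {0, 1, 2, 4, 7, 8} → {0, 1, 2, 4, 5, 6, 7, 8}.
That set has 8 states.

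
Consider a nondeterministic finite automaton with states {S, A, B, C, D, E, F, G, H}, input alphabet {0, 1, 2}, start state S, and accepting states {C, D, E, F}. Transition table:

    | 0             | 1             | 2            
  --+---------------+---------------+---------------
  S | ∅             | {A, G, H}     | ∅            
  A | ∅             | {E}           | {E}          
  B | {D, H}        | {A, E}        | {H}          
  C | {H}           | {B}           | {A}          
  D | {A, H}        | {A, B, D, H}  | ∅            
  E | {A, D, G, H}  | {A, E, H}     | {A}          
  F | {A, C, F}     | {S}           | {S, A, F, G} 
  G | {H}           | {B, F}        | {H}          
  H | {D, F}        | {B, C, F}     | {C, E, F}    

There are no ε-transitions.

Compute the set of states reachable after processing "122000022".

Start in {S}.
Read '1': {S} → {A, G, H}.
Read '2': {A, G, H} → {C, E, F, H}.
Read '2': {C, E, F, H} → {S, A, C, E, F, G}.
Read '0': {S, A, C, E, F, G} → {A, C, D, F, G, H}.
Read '0': {A, C, D, F, G, H} → {A, C, D, F, H}.
Read '0': {A, C, D, F, H} → {A, C, D, F, H}.
Read '0': {A, C, D, F, H} → {A, C, D, F, H}.
Read '2': {A, C, D, F, H} → {S, A, C, E, F, G}.
Read '2': {S, A, C, E, F, G} → {S, A, E, F, G, H}.

{S, A, E, F, G, H}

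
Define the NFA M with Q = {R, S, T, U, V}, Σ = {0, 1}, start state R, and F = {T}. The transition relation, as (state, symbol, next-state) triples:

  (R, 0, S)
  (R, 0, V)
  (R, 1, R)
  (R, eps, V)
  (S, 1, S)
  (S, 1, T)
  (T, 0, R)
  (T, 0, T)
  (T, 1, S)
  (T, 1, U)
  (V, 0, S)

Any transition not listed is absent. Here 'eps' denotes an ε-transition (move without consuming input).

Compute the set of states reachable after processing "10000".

∅

Start: ε-closure({R}) = {R, V}.
Read '1': {R, V} → {R, V}.
Read '0': {R, V} → {S, V}.
Read '0': {S, V} → {S}.
Read '0': {S} → ∅.
The set is empty and remains empty for the remaining 1 symbol.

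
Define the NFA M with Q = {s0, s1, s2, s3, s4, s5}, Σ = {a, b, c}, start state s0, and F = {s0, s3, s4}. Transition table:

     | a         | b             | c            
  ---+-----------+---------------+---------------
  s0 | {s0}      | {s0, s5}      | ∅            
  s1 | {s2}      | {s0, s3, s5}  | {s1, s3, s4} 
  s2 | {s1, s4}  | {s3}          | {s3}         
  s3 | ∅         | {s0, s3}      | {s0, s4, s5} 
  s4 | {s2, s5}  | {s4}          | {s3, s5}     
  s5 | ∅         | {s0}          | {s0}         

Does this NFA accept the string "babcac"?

No

Start in {s0}.
Read 'b': s0→{s0, s5}; now {s0, s5}.
Read 'a': s0→{s0}, s5→∅; now {s0}.
Read 'b': s0→{s0, s5}; now {s0, s5}.
Read 'c': s0→∅, s5→{s0}; now {s0}.
Read 'a': s0→{s0}; now {s0}.
Read 'c': s0→∅; now ∅.
The final set ∅ contains no accepting state.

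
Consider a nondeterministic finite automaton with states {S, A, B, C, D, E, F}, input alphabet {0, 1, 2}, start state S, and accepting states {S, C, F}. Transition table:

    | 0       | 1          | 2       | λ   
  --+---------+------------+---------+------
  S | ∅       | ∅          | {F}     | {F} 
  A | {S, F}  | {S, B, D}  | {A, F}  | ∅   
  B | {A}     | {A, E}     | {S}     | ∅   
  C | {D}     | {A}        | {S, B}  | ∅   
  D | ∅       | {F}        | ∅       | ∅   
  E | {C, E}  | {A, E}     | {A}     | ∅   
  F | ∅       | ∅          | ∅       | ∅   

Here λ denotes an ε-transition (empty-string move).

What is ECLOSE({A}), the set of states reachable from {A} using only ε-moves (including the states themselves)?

{A}

Begin with {A}.
No ε-moves leave this set, so the closure equals the set itself.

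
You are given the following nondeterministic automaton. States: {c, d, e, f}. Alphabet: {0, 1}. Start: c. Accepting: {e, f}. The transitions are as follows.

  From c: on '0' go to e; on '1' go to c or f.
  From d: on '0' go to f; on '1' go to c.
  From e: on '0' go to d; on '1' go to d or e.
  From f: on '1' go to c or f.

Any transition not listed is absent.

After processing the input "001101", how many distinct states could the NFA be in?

2

Start in {c}.
Read '0': {c} → {e}.
Read '0': {e} → {d}.
Read '1': {d} → {c}.
Read '1': {c} → {c, f}.
Read '0': {c, f} → {e}.
Read '1': {e} → {d, e}.
That set has 2 states.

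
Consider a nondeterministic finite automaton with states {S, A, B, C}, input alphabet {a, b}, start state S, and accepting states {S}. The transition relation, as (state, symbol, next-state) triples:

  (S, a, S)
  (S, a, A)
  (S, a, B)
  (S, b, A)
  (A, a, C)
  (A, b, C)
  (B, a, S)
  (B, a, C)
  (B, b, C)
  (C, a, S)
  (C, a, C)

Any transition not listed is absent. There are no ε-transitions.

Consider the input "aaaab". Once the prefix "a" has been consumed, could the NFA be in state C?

No

Start in {S}.
Read 'a': {S} → {S, A, B}.
State C is not in {S, A, B}.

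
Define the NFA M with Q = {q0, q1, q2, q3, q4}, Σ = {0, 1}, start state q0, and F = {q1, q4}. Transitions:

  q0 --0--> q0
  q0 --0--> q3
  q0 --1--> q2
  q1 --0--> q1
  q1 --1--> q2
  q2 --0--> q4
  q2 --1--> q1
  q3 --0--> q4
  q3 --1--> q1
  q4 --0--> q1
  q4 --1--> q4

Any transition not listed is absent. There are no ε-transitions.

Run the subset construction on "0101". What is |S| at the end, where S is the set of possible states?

Start in {q0}.
Read '0': {q0} → {q0, q3}.
Read '1': {q0, q3} → {q1, q2}.
Read '0': {q1, q2} → {q1, q4}.
Read '1': {q1, q4} → {q2, q4}.
That set has 2 states.

2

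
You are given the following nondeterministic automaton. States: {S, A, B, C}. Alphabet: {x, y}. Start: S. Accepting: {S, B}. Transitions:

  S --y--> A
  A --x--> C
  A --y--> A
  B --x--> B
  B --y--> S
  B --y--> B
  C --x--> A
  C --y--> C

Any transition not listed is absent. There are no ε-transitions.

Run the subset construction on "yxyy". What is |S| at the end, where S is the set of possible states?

1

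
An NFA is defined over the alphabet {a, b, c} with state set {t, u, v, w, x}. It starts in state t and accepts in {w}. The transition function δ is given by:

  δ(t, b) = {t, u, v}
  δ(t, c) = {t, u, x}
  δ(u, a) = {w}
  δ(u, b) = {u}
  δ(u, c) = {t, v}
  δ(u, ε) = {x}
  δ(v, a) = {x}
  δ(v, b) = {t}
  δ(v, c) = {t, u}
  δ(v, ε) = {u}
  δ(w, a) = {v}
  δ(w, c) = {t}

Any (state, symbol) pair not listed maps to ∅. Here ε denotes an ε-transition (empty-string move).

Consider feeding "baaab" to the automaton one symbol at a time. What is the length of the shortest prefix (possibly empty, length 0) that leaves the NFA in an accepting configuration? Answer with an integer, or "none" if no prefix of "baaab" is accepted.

2

Start in {t}.
Read 'b': {t} → {t, u, v, x}.
Read 'a': {t, u, v, x} → {w, x}.
None of the earlier sets intersect F, but {w, x} does.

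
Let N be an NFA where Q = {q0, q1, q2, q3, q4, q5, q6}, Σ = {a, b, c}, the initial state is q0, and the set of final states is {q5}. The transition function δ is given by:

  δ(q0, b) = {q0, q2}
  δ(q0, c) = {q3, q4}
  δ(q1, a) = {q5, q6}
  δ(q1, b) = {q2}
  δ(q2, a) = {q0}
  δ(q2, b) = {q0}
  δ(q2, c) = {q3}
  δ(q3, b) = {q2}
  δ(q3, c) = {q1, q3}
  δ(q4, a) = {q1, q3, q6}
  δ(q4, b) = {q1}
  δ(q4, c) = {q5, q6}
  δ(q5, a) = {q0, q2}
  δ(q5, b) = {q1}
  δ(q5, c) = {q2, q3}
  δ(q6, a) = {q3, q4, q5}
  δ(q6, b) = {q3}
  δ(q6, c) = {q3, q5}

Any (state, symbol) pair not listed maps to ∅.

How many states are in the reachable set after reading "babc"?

Start in {q0}.
Read 'b': q0→{q0, q2}; now {q0, q2}.
Read 'a': q0→∅, q2→{q0}; now {q0}.
Read 'b': q0→{q0, q2}; now {q0, q2}.
Read 'c': q0→{q3, q4}, q2→{q3}; now {q3, q4}.
That set has 2 states.

2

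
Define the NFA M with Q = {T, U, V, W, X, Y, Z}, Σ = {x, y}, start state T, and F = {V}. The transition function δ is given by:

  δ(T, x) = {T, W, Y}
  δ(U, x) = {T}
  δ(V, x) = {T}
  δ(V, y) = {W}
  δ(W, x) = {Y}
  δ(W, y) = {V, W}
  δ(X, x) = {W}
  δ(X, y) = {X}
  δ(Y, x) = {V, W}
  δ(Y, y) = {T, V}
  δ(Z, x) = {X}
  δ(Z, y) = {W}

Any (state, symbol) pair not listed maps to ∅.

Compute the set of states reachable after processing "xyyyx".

{T, Y}

Start in {T}.
Read 'x': T→{T, W, Y}; now {T, W, Y}.
Read 'y': T→∅, W→{V, W}, Y→{T, V}; now {T, V, W}.
Read 'y': T→∅, V→{W}, W→{V, W}; now {V, W}.
Read 'y': V→{W}, W→{V, W}; now {V, W}.
Read 'x': V→{T}, W→{Y}; now {T, Y}.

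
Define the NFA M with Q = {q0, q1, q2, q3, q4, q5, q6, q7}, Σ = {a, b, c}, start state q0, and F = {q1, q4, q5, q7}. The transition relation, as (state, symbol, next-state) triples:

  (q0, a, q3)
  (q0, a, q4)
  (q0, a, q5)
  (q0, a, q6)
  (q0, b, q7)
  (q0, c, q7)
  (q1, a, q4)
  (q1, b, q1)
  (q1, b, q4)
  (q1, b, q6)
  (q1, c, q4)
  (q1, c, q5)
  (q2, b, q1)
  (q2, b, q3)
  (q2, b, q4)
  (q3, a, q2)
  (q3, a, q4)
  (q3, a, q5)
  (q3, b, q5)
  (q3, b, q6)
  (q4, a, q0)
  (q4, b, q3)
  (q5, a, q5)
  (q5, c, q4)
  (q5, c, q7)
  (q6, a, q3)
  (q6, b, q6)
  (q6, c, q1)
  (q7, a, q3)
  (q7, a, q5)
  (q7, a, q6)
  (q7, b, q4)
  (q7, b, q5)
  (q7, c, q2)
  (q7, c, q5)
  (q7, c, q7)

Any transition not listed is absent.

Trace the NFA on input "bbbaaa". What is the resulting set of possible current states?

{q3, q4, q5, q6}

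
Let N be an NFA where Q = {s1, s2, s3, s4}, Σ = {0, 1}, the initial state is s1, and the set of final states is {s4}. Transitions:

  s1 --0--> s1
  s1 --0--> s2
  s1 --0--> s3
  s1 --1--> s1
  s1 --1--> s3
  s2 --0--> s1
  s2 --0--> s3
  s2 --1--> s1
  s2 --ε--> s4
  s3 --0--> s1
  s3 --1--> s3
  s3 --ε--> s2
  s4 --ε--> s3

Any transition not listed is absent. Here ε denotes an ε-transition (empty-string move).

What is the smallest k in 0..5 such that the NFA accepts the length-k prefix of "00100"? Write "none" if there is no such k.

1

Start in {s1}.
Read '0': {s1} → {s1, s2, s3, s4}.
None of the earlier sets intersect F, but {s1, s2, s3, s4} does.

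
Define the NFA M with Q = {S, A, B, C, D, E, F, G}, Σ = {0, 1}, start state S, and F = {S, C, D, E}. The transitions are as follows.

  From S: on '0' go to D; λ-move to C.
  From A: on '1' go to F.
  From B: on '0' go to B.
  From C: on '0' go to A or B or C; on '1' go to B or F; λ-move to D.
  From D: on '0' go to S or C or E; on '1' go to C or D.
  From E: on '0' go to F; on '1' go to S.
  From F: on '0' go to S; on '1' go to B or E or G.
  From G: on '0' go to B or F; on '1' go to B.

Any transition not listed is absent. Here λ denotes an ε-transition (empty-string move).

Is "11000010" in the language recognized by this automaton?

Start: ε-closure({S}) = {S, C, D}.
Read '1': {S, C, D} → {B, C, D, F}.
Read '1': {B, C, D, F} → {B, C, D, E, F, G}.
Read '0': {B, C, D, E, F, G} → {S, A, B, C, D, E, F}.
Read '0': {S, A, B, C, D, E, F} → {S, A, B, C, D, E, F}.
Read '0': {S, A, B, C, D, E, F} → {S, A, B, C, D, E, F}.
Read '0': {S, A, B, C, D, E, F} → {S, A, B, C, D, E, F}.
Read '1': {S, A, B, C, D, E, F} → {S, B, C, D, E, F, G}.
Read '0': {S, B, C, D, E, F, G} → {S, A, B, C, D, E, F}.
The final set {S, A, B, C, D, E, F} contains the accepting states S, C, D, E.

Yes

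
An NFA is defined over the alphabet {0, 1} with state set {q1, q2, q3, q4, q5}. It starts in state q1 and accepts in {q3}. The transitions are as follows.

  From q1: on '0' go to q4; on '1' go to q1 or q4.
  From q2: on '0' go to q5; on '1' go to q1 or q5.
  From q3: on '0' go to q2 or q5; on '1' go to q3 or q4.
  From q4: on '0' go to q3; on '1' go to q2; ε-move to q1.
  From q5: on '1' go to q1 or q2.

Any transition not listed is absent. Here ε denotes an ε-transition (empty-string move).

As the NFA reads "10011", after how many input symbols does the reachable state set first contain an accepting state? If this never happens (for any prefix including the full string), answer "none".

2

Start in {q1}.
Read '1': {q1} → {q1, q4}.
Read '0': {q1, q4} → {q1, q3, q4}.
None of the earlier sets intersect F, but {q1, q3, q4} does.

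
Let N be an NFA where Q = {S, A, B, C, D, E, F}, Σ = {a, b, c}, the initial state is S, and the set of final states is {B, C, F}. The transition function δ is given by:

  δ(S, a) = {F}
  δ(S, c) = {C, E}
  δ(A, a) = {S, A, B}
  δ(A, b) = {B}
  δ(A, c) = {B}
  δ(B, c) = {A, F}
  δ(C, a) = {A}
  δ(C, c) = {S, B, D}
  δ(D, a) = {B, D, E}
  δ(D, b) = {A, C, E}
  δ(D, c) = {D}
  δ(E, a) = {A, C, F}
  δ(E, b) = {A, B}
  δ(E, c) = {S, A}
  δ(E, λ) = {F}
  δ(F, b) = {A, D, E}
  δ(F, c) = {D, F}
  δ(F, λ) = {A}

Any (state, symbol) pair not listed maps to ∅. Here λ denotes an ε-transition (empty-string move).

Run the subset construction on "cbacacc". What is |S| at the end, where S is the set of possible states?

7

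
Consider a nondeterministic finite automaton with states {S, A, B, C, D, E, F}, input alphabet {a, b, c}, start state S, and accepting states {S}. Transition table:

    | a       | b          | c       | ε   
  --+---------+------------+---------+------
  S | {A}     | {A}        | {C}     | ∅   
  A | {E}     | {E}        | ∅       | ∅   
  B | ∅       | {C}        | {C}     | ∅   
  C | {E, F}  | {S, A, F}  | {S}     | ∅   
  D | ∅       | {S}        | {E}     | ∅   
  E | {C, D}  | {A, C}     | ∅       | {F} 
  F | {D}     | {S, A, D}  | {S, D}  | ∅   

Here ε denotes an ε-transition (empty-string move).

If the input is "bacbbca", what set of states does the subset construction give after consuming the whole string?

{A}

Start in {S}.
Read 'b': {S} → {A}.
Read 'a': {A} → {E, F}.
Read 'c': {E, F} → {S, D}.
Read 'b': {S, D} → {S, A}.
Read 'b': {S, A} → {A, E, F}.
Read 'c': {A, E, F} → {S, D}.
Read 'a': {S, D} → {A}.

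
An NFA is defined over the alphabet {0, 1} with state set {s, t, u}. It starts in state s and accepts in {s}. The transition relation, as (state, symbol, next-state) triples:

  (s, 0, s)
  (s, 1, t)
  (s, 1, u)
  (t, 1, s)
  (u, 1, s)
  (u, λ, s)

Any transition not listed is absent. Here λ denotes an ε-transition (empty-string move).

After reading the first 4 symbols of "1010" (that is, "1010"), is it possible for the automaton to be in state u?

Start in {s}.
Read '1': {s} → {s, t, u}.
Read '0': {s, t, u} → {s}.
Read '1': {s} → {s, t, u}.
Read '0': {s, t, u} → {s}.
State u is not in {s}.

No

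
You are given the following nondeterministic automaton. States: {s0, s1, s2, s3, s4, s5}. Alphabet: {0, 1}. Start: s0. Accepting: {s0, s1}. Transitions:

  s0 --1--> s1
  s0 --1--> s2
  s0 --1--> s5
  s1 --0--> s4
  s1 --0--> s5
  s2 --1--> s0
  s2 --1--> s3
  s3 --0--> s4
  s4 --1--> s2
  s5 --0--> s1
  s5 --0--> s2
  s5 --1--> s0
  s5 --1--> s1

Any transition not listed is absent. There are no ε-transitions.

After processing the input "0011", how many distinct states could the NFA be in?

Start in {s0}.
Read '0': s0→∅; now ∅.
The set is empty and remains empty for the remaining 3 symbols.
That set has 0 states.

0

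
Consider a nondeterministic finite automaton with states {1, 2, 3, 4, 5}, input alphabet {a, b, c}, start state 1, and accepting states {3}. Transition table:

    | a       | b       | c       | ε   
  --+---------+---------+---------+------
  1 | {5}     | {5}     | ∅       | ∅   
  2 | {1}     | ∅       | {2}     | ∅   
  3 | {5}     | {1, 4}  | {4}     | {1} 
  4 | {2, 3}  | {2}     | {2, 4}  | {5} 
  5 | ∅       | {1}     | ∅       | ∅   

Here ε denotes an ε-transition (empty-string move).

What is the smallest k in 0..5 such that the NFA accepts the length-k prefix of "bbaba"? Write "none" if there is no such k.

Start in {1}.
Read 'b': {1} → {5}.
Read 'b': {5} → {1}.
Read 'a': {1} → {5}.
Read 'b': {5} → {1}.
Read 'a': {1} → {5}.
No reachable set along the way intersects F.

none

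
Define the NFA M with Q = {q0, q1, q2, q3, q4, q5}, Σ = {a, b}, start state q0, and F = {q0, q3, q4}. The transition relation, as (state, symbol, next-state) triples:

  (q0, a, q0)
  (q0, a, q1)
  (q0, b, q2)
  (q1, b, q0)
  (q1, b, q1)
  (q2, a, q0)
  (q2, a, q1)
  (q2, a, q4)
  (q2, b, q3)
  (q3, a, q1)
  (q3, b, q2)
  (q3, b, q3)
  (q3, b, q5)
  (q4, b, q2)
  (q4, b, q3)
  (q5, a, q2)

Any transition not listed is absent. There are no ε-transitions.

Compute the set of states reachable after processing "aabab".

Start in {q0}.
Read 'a': {q0} → {q0, q1}.
Read 'a': {q0, q1} → {q0, q1}.
Read 'b': {q0, q1} → {q0, q1, q2}.
Read 'a': {q0, q1, q2} → {q0, q1, q4}.
Read 'b': {q0, q1, q4} → {q0, q1, q2, q3}.

{q0, q1, q2, q3}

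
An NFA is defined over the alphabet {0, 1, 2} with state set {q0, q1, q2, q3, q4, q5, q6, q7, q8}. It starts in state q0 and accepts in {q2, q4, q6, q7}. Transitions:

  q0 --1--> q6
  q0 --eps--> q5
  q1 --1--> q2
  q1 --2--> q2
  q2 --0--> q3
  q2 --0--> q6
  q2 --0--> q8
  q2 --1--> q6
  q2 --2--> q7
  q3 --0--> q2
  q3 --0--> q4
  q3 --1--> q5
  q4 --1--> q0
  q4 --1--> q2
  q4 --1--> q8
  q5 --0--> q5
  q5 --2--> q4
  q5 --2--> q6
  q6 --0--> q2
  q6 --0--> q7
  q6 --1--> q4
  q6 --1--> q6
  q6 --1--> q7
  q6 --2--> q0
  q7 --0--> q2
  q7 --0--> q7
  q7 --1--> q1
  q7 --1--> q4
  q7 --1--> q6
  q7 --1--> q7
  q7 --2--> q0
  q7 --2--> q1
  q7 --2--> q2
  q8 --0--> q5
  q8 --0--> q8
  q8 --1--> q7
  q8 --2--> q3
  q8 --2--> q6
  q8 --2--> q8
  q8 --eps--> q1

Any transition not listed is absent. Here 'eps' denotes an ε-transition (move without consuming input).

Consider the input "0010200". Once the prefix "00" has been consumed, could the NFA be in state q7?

No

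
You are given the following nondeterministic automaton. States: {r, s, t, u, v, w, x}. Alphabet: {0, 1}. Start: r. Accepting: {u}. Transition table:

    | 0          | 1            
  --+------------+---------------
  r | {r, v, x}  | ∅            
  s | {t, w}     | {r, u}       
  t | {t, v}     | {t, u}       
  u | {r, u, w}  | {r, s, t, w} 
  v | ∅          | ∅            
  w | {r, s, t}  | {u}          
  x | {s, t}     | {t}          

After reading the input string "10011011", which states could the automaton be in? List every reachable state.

Start in {r}.
Read '1': r→∅; now ∅.
The set is empty and remains empty for the remaining 7 symbols.

∅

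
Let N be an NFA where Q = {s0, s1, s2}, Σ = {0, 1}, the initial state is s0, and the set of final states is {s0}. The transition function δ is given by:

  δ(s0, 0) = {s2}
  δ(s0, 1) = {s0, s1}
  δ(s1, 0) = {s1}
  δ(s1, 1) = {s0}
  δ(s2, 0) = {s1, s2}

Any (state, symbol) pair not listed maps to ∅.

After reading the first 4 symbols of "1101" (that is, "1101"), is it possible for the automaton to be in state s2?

No

Start in {s0}.
Read '1': s0→{s0, s1}; now {s0, s1}.
Read '1': s0→{s0, s1}, s1→{s0}; now {s0, s1}.
Read '0': s0→{s2}, s1→{s1}; now {s1, s2}.
Read '1': s1→{s0}, s2→∅; now {s0}.
State s2 is not in {s0}.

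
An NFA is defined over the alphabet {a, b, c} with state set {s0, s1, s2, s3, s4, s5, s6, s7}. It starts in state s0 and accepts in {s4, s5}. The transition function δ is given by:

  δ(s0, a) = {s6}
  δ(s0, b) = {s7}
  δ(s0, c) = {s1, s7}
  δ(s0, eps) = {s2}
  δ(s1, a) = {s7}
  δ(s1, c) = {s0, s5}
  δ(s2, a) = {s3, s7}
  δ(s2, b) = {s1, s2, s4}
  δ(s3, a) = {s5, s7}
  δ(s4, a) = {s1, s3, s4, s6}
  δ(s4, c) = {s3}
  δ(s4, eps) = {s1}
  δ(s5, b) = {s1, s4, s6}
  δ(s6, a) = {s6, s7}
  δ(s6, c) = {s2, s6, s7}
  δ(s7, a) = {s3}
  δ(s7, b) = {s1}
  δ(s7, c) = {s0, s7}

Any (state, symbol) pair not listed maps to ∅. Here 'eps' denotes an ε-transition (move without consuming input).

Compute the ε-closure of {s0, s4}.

Begin with {s0, s4}.
ε-move s4 → s1; add s1.
ε-move s0 → s2; add s2.

{s0, s1, s2, s4}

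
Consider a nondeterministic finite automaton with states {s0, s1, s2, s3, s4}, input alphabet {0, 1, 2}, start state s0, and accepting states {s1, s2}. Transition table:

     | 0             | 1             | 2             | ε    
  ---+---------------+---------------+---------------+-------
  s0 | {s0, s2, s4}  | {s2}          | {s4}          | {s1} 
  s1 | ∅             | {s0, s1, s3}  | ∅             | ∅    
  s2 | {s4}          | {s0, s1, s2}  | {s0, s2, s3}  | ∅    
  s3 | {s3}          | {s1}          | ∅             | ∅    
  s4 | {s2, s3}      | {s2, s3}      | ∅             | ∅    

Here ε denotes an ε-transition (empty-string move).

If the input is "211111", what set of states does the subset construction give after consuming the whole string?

Start: ε-closure({s0}) = {s0, s1}.
Read '2': {s0, s1} → {s4}.
Read '1': {s4} → {s2, s3}.
Read '1': {s2, s3} → {s0, s1, s2}.
Read '1': {s0, s1, s2} → {s0, s1, s2, s3}.
Read '1': {s0, s1, s2, s3} → {s0, s1, s2, s3}.
Read '1': {s0, s1, s2, s3} → {s0, s1, s2, s3}.

{s0, s1, s2, s3}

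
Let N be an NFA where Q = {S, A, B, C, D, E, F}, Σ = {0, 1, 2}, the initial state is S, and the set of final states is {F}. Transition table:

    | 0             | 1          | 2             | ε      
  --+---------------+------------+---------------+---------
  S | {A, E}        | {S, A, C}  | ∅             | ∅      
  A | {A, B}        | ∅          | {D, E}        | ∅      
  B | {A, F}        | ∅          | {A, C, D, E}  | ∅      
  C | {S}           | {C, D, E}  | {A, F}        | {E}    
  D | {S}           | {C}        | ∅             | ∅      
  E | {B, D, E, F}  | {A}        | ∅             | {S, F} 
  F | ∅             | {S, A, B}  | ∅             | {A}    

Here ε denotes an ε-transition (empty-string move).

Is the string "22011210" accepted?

No

Start in {S}.
Read '2': S→∅; now ∅.
The set is empty and remains empty for the remaining 7 symbols.
The final set ∅ contains no accepting state.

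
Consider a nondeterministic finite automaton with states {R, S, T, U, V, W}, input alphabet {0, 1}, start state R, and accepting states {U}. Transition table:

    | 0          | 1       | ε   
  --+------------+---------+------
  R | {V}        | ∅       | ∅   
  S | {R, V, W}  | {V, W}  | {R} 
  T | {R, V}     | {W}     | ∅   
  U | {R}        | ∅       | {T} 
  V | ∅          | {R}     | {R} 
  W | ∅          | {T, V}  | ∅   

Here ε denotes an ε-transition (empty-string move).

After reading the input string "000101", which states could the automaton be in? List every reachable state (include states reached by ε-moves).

Start in {R}.
Read '0': R→{V}; union {V}; ε-closure = {R, V}.
Read '0': R→{V}, V→∅; union {V}; ε-closure = {R, V}.
Read '0': R→{V}, V→∅; union {V}; ε-closure = {R, V}.
Read '1': R→∅, V→{R}; now {R}.
Read '0': R→{V}; union {V}; ε-closure = {R, V}.
Read '1': R→∅, V→{R}; now {R}.

{R}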